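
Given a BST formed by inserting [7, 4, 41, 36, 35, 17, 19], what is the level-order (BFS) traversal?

Tree insertion order: [7, 4, 41, 36, 35, 17, 19]
Tree (level-order array): [7, 4, 41, None, None, 36, None, 35, None, 17, None, None, 19]
BFS from the root, enqueuing left then right child of each popped node:
  queue [7] -> pop 7, enqueue [4, 41], visited so far: [7]
  queue [4, 41] -> pop 4, enqueue [none], visited so far: [7, 4]
  queue [41] -> pop 41, enqueue [36], visited so far: [7, 4, 41]
  queue [36] -> pop 36, enqueue [35], visited so far: [7, 4, 41, 36]
  queue [35] -> pop 35, enqueue [17], visited so far: [7, 4, 41, 36, 35]
  queue [17] -> pop 17, enqueue [19], visited so far: [7, 4, 41, 36, 35, 17]
  queue [19] -> pop 19, enqueue [none], visited so far: [7, 4, 41, 36, 35, 17, 19]
Result: [7, 4, 41, 36, 35, 17, 19]


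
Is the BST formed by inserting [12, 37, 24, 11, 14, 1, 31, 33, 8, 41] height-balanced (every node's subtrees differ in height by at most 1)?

Tree (level-order array): [12, 11, 37, 1, None, 24, 41, None, 8, 14, 31, None, None, None, None, None, None, None, 33]
Definition: a tree is height-balanced if, at every node, |h(left) - h(right)| <= 1 (empty subtree has height -1).
Bottom-up per-node check:
  node 8: h_left=-1, h_right=-1, diff=0 [OK], height=0
  node 1: h_left=-1, h_right=0, diff=1 [OK], height=1
  node 11: h_left=1, h_right=-1, diff=2 [FAIL (|1--1|=2 > 1)], height=2
  node 14: h_left=-1, h_right=-1, diff=0 [OK], height=0
  node 33: h_left=-1, h_right=-1, diff=0 [OK], height=0
  node 31: h_left=-1, h_right=0, diff=1 [OK], height=1
  node 24: h_left=0, h_right=1, diff=1 [OK], height=2
  node 41: h_left=-1, h_right=-1, diff=0 [OK], height=0
  node 37: h_left=2, h_right=0, diff=2 [FAIL (|2-0|=2 > 1)], height=3
  node 12: h_left=2, h_right=3, diff=1 [OK], height=4
Node 11 violates the condition: |1 - -1| = 2 > 1.
Result: Not balanced


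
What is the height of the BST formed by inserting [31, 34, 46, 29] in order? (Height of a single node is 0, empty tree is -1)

Insertion order: [31, 34, 46, 29]
Tree (level-order array): [31, 29, 34, None, None, None, 46]
Compute height bottom-up (empty subtree = -1):
  height(29) = 1 + max(-1, -1) = 0
  height(46) = 1 + max(-1, -1) = 0
  height(34) = 1 + max(-1, 0) = 1
  height(31) = 1 + max(0, 1) = 2
Height = 2


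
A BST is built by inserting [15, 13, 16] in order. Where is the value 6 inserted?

Starting tree (level order): [15, 13, 16]
Insertion path: 15 -> 13
Result: insert 6 as left child of 13
Final tree (level order): [15, 13, 16, 6]


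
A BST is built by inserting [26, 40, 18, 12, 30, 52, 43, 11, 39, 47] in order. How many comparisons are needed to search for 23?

Search path for 23: 26 -> 18
Found: False
Comparisons: 2


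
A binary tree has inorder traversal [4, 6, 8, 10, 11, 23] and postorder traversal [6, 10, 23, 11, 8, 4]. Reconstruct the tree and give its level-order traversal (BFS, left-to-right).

Inorder:   [4, 6, 8, 10, 11, 23]
Postorder: [6, 10, 23, 11, 8, 4]
Algorithm: postorder visits root last, so walk postorder right-to-left;
each value is the root of the current inorder slice — split it at that
value, recurse on the right subtree first, then the left.
Recursive splits:
  root=4; inorder splits into left=[], right=[6, 8, 10, 11, 23]
  root=8; inorder splits into left=[6], right=[10, 11, 23]
  root=11; inorder splits into left=[10], right=[23]
  root=23; inorder splits into left=[], right=[]
  root=10; inorder splits into left=[], right=[]
  root=6; inorder splits into left=[], right=[]
Reconstructed level-order: [4, 8, 6, 11, 10, 23]


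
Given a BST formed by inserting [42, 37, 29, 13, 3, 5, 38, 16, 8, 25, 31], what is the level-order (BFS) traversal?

Tree insertion order: [42, 37, 29, 13, 3, 5, 38, 16, 8, 25, 31]
Tree (level-order array): [42, 37, None, 29, 38, 13, 31, None, None, 3, 16, None, None, None, 5, None, 25, None, 8]
BFS from the root, enqueuing left then right child of each popped node:
  queue [42] -> pop 42, enqueue [37], visited so far: [42]
  queue [37] -> pop 37, enqueue [29, 38], visited so far: [42, 37]
  queue [29, 38] -> pop 29, enqueue [13, 31], visited so far: [42, 37, 29]
  queue [38, 13, 31] -> pop 38, enqueue [none], visited so far: [42, 37, 29, 38]
  queue [13, 31] -> pop 13, enqueue [3, 16], visited so far: [42, 37, 29, 38, 13]
  queue [31, 3, 16] -> pop 31, enqueue [none], visited so far: [42, 37, 29, 38, 13, 31]
  queue [3, 16] -> pop 3, enqueue [5], visited so far: [42, 37, 29, 38, 13, 31, 3]
  queue [16, 5] -> pop 16, enqueue [25], visited so far: [42, 37, 29, 38, 13, 31, 3, 16]
  queue [5, 25] -> pop 5, enqueue [8], visited so far: [42, 37, 29, 38, 13, 31, 3, 16, 5]
  queue [25, 8] -> pop 25, enqueue [none], visited so far: [42, 37, 29, 38, 13, 31, 3, 16, 5, 25]
  queue [8] -> pop 8, enqueue [none], visited so far: [42, 37, 29, 38, 13, 31, 3, 16, 5, 25, 8]
Result: [42, 37, 29, 38, 13, 31, 3, 16, 5, 25, 8]


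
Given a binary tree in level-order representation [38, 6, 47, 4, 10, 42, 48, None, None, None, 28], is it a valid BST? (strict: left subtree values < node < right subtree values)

Level-order array: [38, 6, 47, 4, 10, 42, 48, None, None, None, 28]
Validate using subtree bounds (lo, hi): at each node, require lo < value < hi,
then recurse left with hi=value and right with lo=value.
Preorder trace (stopping at first violation):
  at node 38 with bounds (-inf, +inf): OK
  at node 6 with bounds (-inf, 38): OK
  at node 4 with bounds (-inf, 6): OK
  at node 10 with bounds (6, 38): OK
  at node 28 with bounds (10, 38): OK
  at node 47 with bounds (38, +inf): OK
  at node 42 with bounds (38, 47): OK
  at node 48 with bounds (47, +inf): OK
No violation found at any node.
Result: Valid BST


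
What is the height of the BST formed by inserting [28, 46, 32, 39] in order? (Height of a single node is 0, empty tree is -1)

Insertion order: [28, 46, 32, 39]
Tree (level-order array): [28, None, 46, 32, None, None, 39]
Compute height bottom-up (empty subtree = -1):
  height(39) = 1 + max(-1, -1) = 0
  height(32) = 1 + max(-1, 0) = 1
  height(46) = 1 + max(1, -1) = 2
  height(28) = 1 + max(-1, 2) = 3
Height = 3


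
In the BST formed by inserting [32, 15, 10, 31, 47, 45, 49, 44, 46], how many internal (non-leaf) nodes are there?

Tree built from: [32, 15, 10, 31, 47, 45, 49, 44, 46]
Tree (level-order array): [32, 15, 47, 10, 31, 45, 49, None, None, None, None, 44, 46]
Rule: An internal node has at least one child.
Per-node child counts:
  node 32: 2 child(ren)
  node 15: 2 child(ren)
  node 10: 0 child(ren)
  node 31: 0 child(ren)
  node 47: 2 child(ren)
  node 45: 2 child(ren)
  node 44: 0 child(ren)
  node 46: 0 child(ren)
  node 49: 0 child(ren)
Matching nodes: [32, 15, 47, 45]
Count of internal (non-leaf) nodes: 4


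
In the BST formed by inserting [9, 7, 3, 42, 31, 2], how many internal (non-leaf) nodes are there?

Tree built from: [9, 7, 3, 42, 31, 2]
Tree (level-order array): [9, 7, 42, 3, None, 31, None, 2]
Rule: An internal node has at least one child.
Per-node child counts:
  node 9: 2 child(ren)
  node 7: 1 child(ren)
  node 3: 1 child(ren)
  node 2: 0 child(ren)
  node 42: 1 child(ren)
  node 31: 0 child(ren)
Matching nodes: [9, 7, 3, 42]
Count of internal (non-leaf) nodes: 4


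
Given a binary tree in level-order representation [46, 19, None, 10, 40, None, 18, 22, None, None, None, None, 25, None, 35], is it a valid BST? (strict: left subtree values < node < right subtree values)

Level-order array: [46, 19, None, 10, 40, None, 18, 22, None, None, None, None, 25, None, 35]
Validate using subtree bounds (lo, hi): at each node, require lo < value < hi,
then recurse left with hi=value and right with lo=value.
Preorder trace (stopping at first violation):
  at node 46 with bounds (-inf, +inf): OK
  at node 19 with bounds (-inf, 46): OK
  at node 10 with bounds (-inf, 19): OK
  at node 18 with bounds (10, 19): OK
  at node 40 with bounds (19, 46): OK
  at node 22 with bounds (19, 40): OK
  at node 25 with bounds (22, 40): OK
  at node 35 with bounds (25, 40): OK
No violation found at any node.
Result: Valid BST


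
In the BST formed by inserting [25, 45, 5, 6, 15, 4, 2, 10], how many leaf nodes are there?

Tree built from: [25, 45, 5, 6, 15, 4, 2, 10]
Tree (level-order array): [25, 5, 45, 4, 6, None, None, 2, None, None, 15, None, None, 10]
Rule: A leaf has 0 children.
Per-node child counts:
  node 25: 2 child(ren)
  node 5: 2 child(ren)
  node 4: 1 child(ren)
  node 2: 0 child(ren)
  node 6: 1 child(ren)
  node 15: 1 child(ren)
  node 10: 0 child(ren)
  node 45: 0 child(ren)
Matching nodes: [2, 10, 45]
Count of leaf nodes: 3


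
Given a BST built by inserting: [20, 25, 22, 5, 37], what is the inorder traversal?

Tree insertion order: [20, 25, 22, 5, 37]
Tree (level-order array): [20, 5, 25, None, None, 22, 37]
Inorder traversal: [5, 20, 22, 25, 37]


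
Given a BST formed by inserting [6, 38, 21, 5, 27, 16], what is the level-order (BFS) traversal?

Tree insertion order: [6, 38, 21, 5, 27, 16]
Tree (level-order array): [6, 5, 38, None, None, 21, None, 16, 27]
BFS from the root, enqueuing left then right child of each popped node:
  queue [6] -> pop 6, enqueue [5, 38], visited so far: [6]
  queue [5, 38] -> pop 5, enqueue [none], visited so far: [6, 5]
  queue [38] -> pop 38, enqueue [21], visited so far: [6, 5, 38]
  queue [21] -> pop 21, enqueue [16, 27], visited so far: [6, 5, 38, 21]
  queue [16, 27] -> pop 16, enqueue [none], visited so far: [6, 5, 38, 21, 16]
  queue [27] -> pop 27, enqueue [none], visited so far: [6, 5, 38, 21, 16, 27]
Result: [6, 5, 38, 21, 16, 27]


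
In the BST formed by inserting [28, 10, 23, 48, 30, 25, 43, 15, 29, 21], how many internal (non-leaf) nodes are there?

Tree built from: [28, 10, 23, 48, 30, 25, 43, 15, 29, 21]
Tree (level-order array): [28, 10, 48, None, 23, 30, None, 15, 25, 29, 43, None, 21]
Rule: An internal node has at least one child.
Per-node child counts:
  node 28: 2 child(ren)
  node 10: 1 child(ren)
  node 23: 2 child(ren)
  node 15: 1 child(ren)
  node 21: 0 child(ren)
  node 25: 0 child(ren)
  node 48: 1 child(ren)
  node 30: 2 child(ren)
  node 29: 0 child(ren)
  node 43: 0 child(ren)
Matching nodes: [28, 10, 23, 15, 48, 30]
Count of internal (non-leaf) nodes: 6


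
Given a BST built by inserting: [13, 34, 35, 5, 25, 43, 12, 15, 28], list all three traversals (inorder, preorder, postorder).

Tree insertion order: [13, 34, 35, 5, 25, 43, 12, 15, 28]
Tree (level-order array): [13, 5, 34, None, 12, 25, 35, None, None, 15, 28, None, 43]
Inorder (L, root, R): [5, 12, 13, 15, 25, 28, 34, 35, 43]
Preorder (root, L, R): [13, 5, 12, 34, 25, 15, 28, 35, 43]
Postorder (L, R, root): [12, 5, 15, 28, 25, 43, 35, 34, 13]


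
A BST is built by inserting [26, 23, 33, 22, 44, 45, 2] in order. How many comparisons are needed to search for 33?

Search path for 33: 26 -> 33
Found: True
Comparisons: 2


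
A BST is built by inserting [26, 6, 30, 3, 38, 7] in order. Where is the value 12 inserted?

Starting tree (level order): [26, 6, 30, 3, 7, None, 38]
Insertion path: 26 -> 6 -> 7
Result: insert 12 as right child of 7
Final tree (level order): [26, 6, 30, 3, 7, None, 38, None, None, None, 12]


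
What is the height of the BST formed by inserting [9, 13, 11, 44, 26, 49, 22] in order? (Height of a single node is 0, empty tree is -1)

Insertion order: [9, 13, 11, 44, 26, 49, 22]
Tree (level-order array): [9, None, 13, 11, 44, None, None, 26, 49, 22]
Compute height bottom-up (empty subtree = -1):
  height(11) = 1 + max(-1, -1) = 0
  height(22) = 1 + max(-1, -1) = 0
  height(26) = 1 + max(0, -1) = 1
  height(49) = 1 + max(-1, -1) = 0
  height(44) = 1 + max(1, 0) = 2
  height(13) = 1 + max(0, 2) = 3
  height(9) = 1 + max(-1, 3) = 4
Height = 4


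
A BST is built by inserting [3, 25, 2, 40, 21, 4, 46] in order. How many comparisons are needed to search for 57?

Search path for 57: 3 -> 25 -> 40 -> 46
Found: False
Comparisons: 4


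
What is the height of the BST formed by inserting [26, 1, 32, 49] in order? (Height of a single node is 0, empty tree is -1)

Insertion order: [26, 1, 32, 49]
Tree (level-order array): [26, 1, 32, None, None, None, 49]
Compute height bottom-up (empty subtree = -1):
  height(1) = 1 + max(-1, -1) = 0
  height(49) = 1 + max(-1, -1) = 0
  height(32) = 1 + max(-1, 0) = 1
  height(26) = 1 + max(0, 1) = 2
Height = 2


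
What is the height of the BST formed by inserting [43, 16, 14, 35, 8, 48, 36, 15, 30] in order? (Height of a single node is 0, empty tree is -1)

Insertion order: [43, 16, 14, 35, 8, 48, 36, 15, 30]
Tree (level-order array): [43, 16, 48, 14, 35, None, None, 8, 15, 30, 36]
Compute height bottom-up (empty subtree = -1):
  height(8) = 1 + max(-1, -1) = 0
  height(15) = 1 + max(-1, -1) = 0
  height(14) = 1 + max(0, 0) = 1
  height(30) = 1 + max(-1, -1) = 0
  height(36) = 1 + max(-1, -1) = 0
  height(35) = 1 + max(0, 0) = 1
  height(16) = 1 + max(1, 1) = 2
  height(48) = 1 + max(-1, -1) = 0
  height(43) = 1 + max(2, 0) = 3
Height = 3


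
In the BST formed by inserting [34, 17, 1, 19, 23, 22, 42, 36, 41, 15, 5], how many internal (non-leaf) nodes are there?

Tree built from: [34, 17, 1, 19, 23, 22, 42, 36, 41, 15, 5]
Tree (level-order array): [34, 17, 42, 1, 19, 36, None, None, 15, None, 23, None, 41, 5, None, 22]
Rule: An internal node has at least one child.
Per-node child counts:
  node 34: 2 child(ren)
  node 17: 2 child(ren)
  node 1: 1 child(ren)
  node 15: 1 child(ren)
  node 5: 0 child(ren)
  node 19: 1 child(ren)
  node 23: 1 child(ren)
  node 22: 0 child(ren)
  node 42: 1 child(ren)
  node 36: 1 child(ren)
  node 41: 0 child(ren)
Matching nodes: [34, 17, 1, 15, 19, 23, 42, 36]
Count of internal (non-leaf) nodes: 8


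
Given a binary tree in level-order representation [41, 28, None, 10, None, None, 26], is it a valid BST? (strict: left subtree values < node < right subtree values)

Level-order array: [41, 28, None, 10, None, None, 26]
Validate using subtree bounds (lo, hi): at each node, require lo < value < hi,
then recurse left with hi=value and right with lo=value.
Preorder trace (stopping at first violation):
  at node 41 with bounds (-inf, +inf): OK
  at node 28 with bounds (-inf, 41): OK
  at node 10 with bounds (-inf, 28): OK
  at node 26 with bounds (10, 28): OK
No violation found at any node.
Result: Valid BST


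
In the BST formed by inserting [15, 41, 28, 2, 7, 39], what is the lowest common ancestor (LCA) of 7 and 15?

Tree insertion order: [15, 41, 28, 2, 7, 39]
Tree (level-order array): [15, 2, 41, None, 7, 28, None, None, None, None, 39]
In a BST, the LCA of p=7, q=15 is the first node v on the
root-to-leaf path with p <= v <= q (go left if both < v, right if both > v).
Walk from root:
  at 15: 7 <= 15 <= 15, this is the LCA
LCA = 15


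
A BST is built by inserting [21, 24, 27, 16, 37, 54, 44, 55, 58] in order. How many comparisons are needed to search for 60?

Search path for 60: 21 -> 24 -> 27 -> 37 -> 54 -> 55 -> 58
Found: False
Comparisons: 7


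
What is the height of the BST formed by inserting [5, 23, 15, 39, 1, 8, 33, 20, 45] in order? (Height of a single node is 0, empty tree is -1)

Insertion order: [5, 23, 15, 39, 1, 8, 33, 20, 45]
Tree (level-order array): [5, 1, 23, None, None, 15, 39, 8, 20, 33, 45]
Compute height bottom-up (empty subtree = -1):
  height(1) = 1 + max(-1, -1) = 0
  height(8) = 1 + max(-1, -1) = 0
  height(20) = 1 + max(-1, -1) = 0
  height(15) = 1 + max(0, 0) = 1
  height(33) = 1 + max(-1, -1) = 0
  height(45) = 1 + max(-1, -1) = 0
  height(39) = 1 + max(0, 0) = 1
  height(23) = 1 + max(1, 1) = 2
  height(5) = 1 + max(0, 2) = 3
Height = 3


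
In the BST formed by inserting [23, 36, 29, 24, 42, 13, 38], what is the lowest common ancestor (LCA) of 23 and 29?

Tree insertion order: [23, 36, 29, 24, 42, 13, 38]
Tree (level-order array): [23, 13, 36, None, None, 29, 42, 24, None, 38]
In a BST, the LCA of p=23, q=29 is the first node v on the
root-to-leaf path with p <= v <= q (go left if both < v, right if both > v).
Walk from root:
  at 23: 23 <= 23 <= 29, this is the LCA
LCA = 23


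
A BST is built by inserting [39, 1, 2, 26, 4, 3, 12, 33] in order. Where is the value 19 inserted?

Starting tree (level order): [39, 1, None, None, 2, None, 26, 4, 33, 3, 12]
Insertion path: 39 -> 1 -> 2 -> 26 -> 4 -> 12
Result: insert 19 as right child of 12
Final tree (level order): [39, 1, None, None, 2, None, 26, 4, 33, 3, 12, None, None, None, None, None, 19]


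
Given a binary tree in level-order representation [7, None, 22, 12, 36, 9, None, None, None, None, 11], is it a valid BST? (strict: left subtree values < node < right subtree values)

Level-order array: [7, None, 22, 12, 36, 9, None, None, None, None, 11]
Validate using subtree bounds (lo, hi): at each node, require lo < value < hi,
then recurse left with hi=value and right with lo=value.
Preorder trace (stopping at first violation):
  at node 7 with bounds (-inf, +inf): OK
  at node 22 with bounds (7, +inf): OK
  at node 12 with bounds (7, 22): OK
  at node 9 with bounds (7, 12): OK
  at node 11 with bounds (9, 12): OK
  at node 36 with bounds (22, +inf): OK
No violation found at any node.
Result: Valid BST


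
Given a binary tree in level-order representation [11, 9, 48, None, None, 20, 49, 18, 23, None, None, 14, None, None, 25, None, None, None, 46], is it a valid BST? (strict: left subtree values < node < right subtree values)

Level-order array: [11, 9, 48, None, None, 20, 49, 18, 23, None, None, 14, None, None, 25, None, None, None, 46]
Validate using subtree bounds (lo, hi): at each node, require lo < value < hi,
then recurse left with hi=value and right with lo=value.
Preorder trace (stopping at first violation):
  at node 11 with bounds (-inf, +inf): OK
  at node 9 with bounds (-inf, 11): OK
  at node 48 with bounds (11, +inf): OK
  at node 20 with bounds (11, 48): OK
  at node 18 with bounds (11, 20): OK
  at node 14 with bounds (11, 18): OK
  at node 23 with bounds (20, 48): OK
  at node 25 with bounds (23, 48): OK
  at node 46 with bounds (25, 48): OK
  at node 49 with bounds (48, +inf): OK
No violation found at any node.
Result: Valid BST


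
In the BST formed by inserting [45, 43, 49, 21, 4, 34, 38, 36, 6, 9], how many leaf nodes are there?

Tree built from: [45, 43, 49, 21, 4, 34, 38, 36, 6, 9]
Tree (level-order array): [45, 43, 49, 21, None, None, None, 4, 34, None, 6, None, 38, None, 9, 36]
Rule: A leaf has 0 children.
Per-node child counts:
  node 45: 2 child(ren)
  node 43: 1 child(ren)
  node 21: 2 child(ren)
  node 4: 1 child(ren)
  node 6: 1 child(ren)
  node 9: 0 child(ren)
  node 34: 1 child(ren)
  node 38: 1 child(ren)
  node 36: 0 child(ren)
  node 49: 0 child(ren)
Matching nodes: [9, 36, 49]
Count of leaf nodes: 3


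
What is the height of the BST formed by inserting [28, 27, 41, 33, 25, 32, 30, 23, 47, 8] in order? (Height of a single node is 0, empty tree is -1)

Insertion order: [28, 27, 41, 33, 25, 32, 30, 23, 47, 8]
Tree (level-order array): [28, 27, 41, 25, None, 33, 47, 23, None, 32, None, None, None, 8, None, 30]
Compute height bottom-up (empty subtree = -1):
  height(8) = 1 + max(-1, -1) = 0
  height(23) = 1 + max(0, -1) = 1
  height(25) = 1 + max(1, -1) = 2
  height(27) = 1 + max(2, -1) = 3
  height(30) = 1 + max(-1, -1) = 0
  height(32) = 1 + max(0, -1) = 1
  height(33) = 1 + max(1, -1) = 2
  height(47) = 1 + max(-1, -1) = 0
  height(41) = 1 + max(2, 0) = 3
  height(28) = 1 + max(3, 3) = 4
Height = 4


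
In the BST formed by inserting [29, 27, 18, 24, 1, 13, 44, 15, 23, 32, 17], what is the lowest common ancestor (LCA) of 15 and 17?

Tree insertion order: [29, 27, 18, 24, 1, 13, 44, 15, 23, 32, 17]
Tree (level-order array): [29, 27, 44, 18, None, 32, None, 1, 24, None, None, None, 13, 23, None, None, 15, None, None, None, 17]
In a BST, the LCA of p=15, q=17 is the first node v on the
root-to-leaf path with p <= v <= q (go left if both < v, right if both > v).
Walk from root:
  at 29: both 15 and 17 < 29, go left
  at 27: both 15 and 17 < 27, go left
  at 18: both 15 and 17 < 18, go left
  at 1: both 15 and 17 > 1, go right
  at 13: both 15 and 17 > 13, go right
  at 15: 15 <= 15 <= 17, this is the LCA
LCA = 15


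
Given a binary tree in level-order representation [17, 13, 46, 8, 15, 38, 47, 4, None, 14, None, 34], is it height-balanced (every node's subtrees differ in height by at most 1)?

Tree (level-order array): [17, 13, 46, 8, 15, 38, 47, 4, None, 14, None, 34]
Definition: a tree is height-balanced if, at every node, |h(left) - h(right)| <= 1 (empty subtree has height -1).
Bottom-up per-node check:
  node 4: h_left=-1, h_right=-1, diff=0 [OK], height=0
  node 8: h_left=0, h_right=-1, diff=1 [OK], height=1
  node 14: h_left=-1, h_right=-1, diff=0 [OK], height=0
  node 15: h_left=0, h_right=-1, diff=1 [OK], height=1
  node 13: h_left=1, h_right=1, diff=0 [OK], height=2
  node 34: h_left=-1, h_right=-1, diff=0 [OK], height=0
  node 38: h_left=0, h_right=-1, diff=1 [OK], height=1
  node 47: h_left=-1, h_right=-1, diff=0 [OK], height=0
  node 46: h_left=1, h_right=0, diff=1 [OK], height=2
  node 17: h_left=2, h_right=2, diff=0 [OK], height=3
All nodes satisfy the balance condition.
Result: Balanced


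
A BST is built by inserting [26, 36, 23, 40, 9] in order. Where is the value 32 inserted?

Starting tree (level order): [26, 23, 36, 9, None, None, 40]
Insertion path: 26 -> 36
Result: insert 32 as left child of 36
Final tree (level order): [26, 23, 36, 9, None, 32, 40]


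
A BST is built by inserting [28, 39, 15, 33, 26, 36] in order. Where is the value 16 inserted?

Starting tree (level order): [28, 15, 39, None, 26, 33, None, None, None, None, 36]
Insertion path: 28 -> 15 -> 26
Result: insert 16 as left child of 26
Final tree (level order): [28, 15, 39, None, 26, 33, None, 16, None, None, 36]


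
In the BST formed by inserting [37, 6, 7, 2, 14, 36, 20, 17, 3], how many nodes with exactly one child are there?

Tree built from: [37, 6, 7, 2, 14, 36, 20, 17, 3]
Tree (level-order array): [37, 6, None, 2, 7, None, 3, None, 14, None, None, None, 36, 20, None, 17]
Rule: These are nodes with exactly 1 non-null child.
Per-node child counts:
  node 37: 1 child(ren)
  node 6: 2 child(ren)
  node 2: 1 child(ren)
  node 3: 0 child(ren)
  node 7: 1 child(ren)
  node 14: 1 child(ren)
  node 36: 1 child(ren)
  node 20: 1 child(ren)
  node 17: 0 child(ren)
Matching nodes: [37, 2, 7, 14, 36, 20]
Count of nodes with exactly one child: 6


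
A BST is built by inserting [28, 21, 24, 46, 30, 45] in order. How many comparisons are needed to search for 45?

Search path for 45: 28 -> 46 -> 30 -> 45
Found: True
Comparisons: 4


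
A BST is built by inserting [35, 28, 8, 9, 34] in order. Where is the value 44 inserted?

Starting tree (level order): [35, 28, None, 8, 34, None, 9]
Insertion path: 35
Result: insert 44 as right child of 35
Final tree (level order): [35, 28, 44, 8, 34, None, None, None, 9]


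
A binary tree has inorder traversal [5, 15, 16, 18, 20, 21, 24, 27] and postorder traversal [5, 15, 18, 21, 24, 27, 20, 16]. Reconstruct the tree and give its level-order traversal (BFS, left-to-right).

Inorder:   [5, 15, 16, 18, 20, 21, 24, 27]
Postorder: [5, 15, 18, 21, 24, 27, 20, 16]
Algorithm: postorder visits root last, so walk postorder right-to-left;
each value is the root of the current inorder slice — split it at that
value, recurse on the right subtree first, then the left.
Recursive splits:
  root=16; inorder splits into left=[5, 15], right=[18, 20, 21, 24, 27]
  root=20; inorder splits into left=[18], right=[21, 24, 27]
  root=27; inorder splits into left=[21, 24], right=[]
  root=24; inorder splits into left=[21], right=[]
  root=21; inorder splits into left=[], right=[]
  root=18; inorder splits into left=[], right=[]
  root=15; inorder splits into left=[5], right=[]
  root=5; inorder splits into left=[], right=[]
Reconstructed level-order: [16, 15, 20, 5, 18, 27, 24, 21]


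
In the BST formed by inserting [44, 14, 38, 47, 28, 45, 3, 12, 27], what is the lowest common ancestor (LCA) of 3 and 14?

Tree insertion order: [44, 14, 38, 47, 28, 45, 3, 12, 27]
Tree (level-order array): [44, 14, 47, 3, 38, 45, None, None, 12, 28, None, None, None, None, None, 27]
In a BST, the LCA of p=3, q=14 is the first node v on the
root-to-leaf path with p <= v <= q (go left if both < v, right if both > v).
Walk from root:
  at 44: both 3 and 14 < 44, go left
  at 14: 3 <= 14 <= 14, this is the LCA
LCA = 14


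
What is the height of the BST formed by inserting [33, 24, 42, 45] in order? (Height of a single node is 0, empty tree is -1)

Insertion order: [33, 24, 42, 45]
Tree (level-order array): [33, 24, 42, None, None, None, 45]
Compute height bottom-up (empty subtree = -1):
  height(24) = 1 + max(-1, -1) = 0
  height(45) = 1 + max(-1, -1) = 0
  height(42) = 1 + max(-1, 0) = 1
  height(33) = 1 + max(0, 1) = 2
Height = 2


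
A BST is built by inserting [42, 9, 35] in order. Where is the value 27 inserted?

Starting tree (level order): [42, 9, None, None, 35]
Insertion path: 42 -> 9 -> 35
Result: insert 27 as left child of 35
Final tree (level order): [42, 9, None, None, 35, 27]


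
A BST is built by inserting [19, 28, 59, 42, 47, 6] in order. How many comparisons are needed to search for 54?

Search path for 54: 19 -> 28 -> 59 -> 42 -> 47
Found: False
Comparisons: 5


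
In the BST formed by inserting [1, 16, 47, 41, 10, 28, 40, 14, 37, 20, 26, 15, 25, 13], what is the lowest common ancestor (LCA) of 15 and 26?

Tree insertion order: [1, 16, 47, 41, 10, 28, 40, 14, 37, 20, 26, 15, 25, 13]
Tree (level-order array): [1, None, 16, 10, 47, None, 14, 41, None, 13, 15, 28, None, None, None, None, None, 20, 40, None, 26, 37, None, 25]
In a BST, the LCA of p=15, q=26 is the first node v on the
root-to-leaf path with p <= v <= q (go left if both < v, right if both > v).
Walk from root:
  at 1: both 15 and 26 > 1, go right
  at 16: 15 <= 16 <= 26, this is the LCA
LCA = 16


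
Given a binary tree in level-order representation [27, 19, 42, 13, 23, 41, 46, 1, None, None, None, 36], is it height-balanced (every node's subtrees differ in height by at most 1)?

Tree (level-order array): [27, 19, 42, 13, 23, 41, 46, 1, None, None, None, 36]
Definition: a tree is height-balanced if, at every node, |h(left) - h(right)| <= 1 (empty subtree has height -1).
Bottom-up per-node check:
  node 1: h_left=-1, h_right=-1, diff=0 [OK], height=0
  node 13: h_left=0, h_right=-1, diff=1 [OK], height=1
  node 23: h_left=-1, h_right=-1, diff=0 [OK], height=0
  node 19: h_left=1, h_right=0, diff=1 [OK], height=2
  node 36: h_left=-1, h_right=-1, diff=0 [OK], height=0
  node 41: h_left=0, h_right=-1, diff=1 [OK], height=1
  node 46: h_left=-1, h_right=-1, diff=0 [OK], height=0
  node 42: h_left=1, h_right=0, diff=1 [OK], height=2
  node 27: h_left=2, h_right=2, diff=0 [OK], height=3
All nodes satisfy the balance condition.
Result: Balanced


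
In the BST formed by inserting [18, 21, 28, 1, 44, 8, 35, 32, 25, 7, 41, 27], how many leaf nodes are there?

Tree built from: [18, 21, 28, 1, 44, 8, 35, 32, 25, 7, 41, 27]
Tree (level-order array): [18, 1, 21, None, 8, None, 28, 7, None, 25, 44, None, None, None, 27, 35, None, None, None, 32, 41]
Rule: A leaf has 0 children.
Per-node child counts:
  node 18: 2 child(ren)
  node 1: 1 child(ren)
  node 8: 1 child(ren)
  node 7: 0 child(ren)
  node 21: 1 child(ren)
  node 28: 2 child(ren)
  node 25: 1 child(ren)
  node 27: 0 child(ren)
  node 44: 1 child(ren)
  node 35: 2 child(ren)
  node 32: 0 child(ren)
  node 41: 0 child(ren)
Matching nodes: [7, 27, 32, 41]
Count of leaf nodes: 4


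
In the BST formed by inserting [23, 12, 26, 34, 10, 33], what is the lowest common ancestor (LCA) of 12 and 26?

Tree insertion order: [23, 12, 26, 34, 10, 33]
Tree (level-order array): [23, 12, 26, 10, None, None, 34, None, None, 33]
In a BST, the LCA of p=12, q=26 is the first node v on the
root-to-leaf path with p <= v <= q (go left if both < v, right if both > v).
Walk from root:
  at 23: 12 <= 23 <= 26, this is the LCA
LCA = 23


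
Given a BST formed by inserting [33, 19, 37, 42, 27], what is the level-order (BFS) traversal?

Tree insertion order: [33, 19, 37, 42, 27]
Tree (level-order array): [33, 19, 37, None, 27, None, 42]
BFS from the root, enqueuing left then right child of each popped node:
  queue [33] -> pop 33, enqueue [19, 37], visited so far: [33]
  queue [19, 37] -> pop 19, enqueue [27], visited so far: [33, 19]
  queue [37, 27] -> pop 37, enqueue [42], visited so far: [33, 19, 37]
  queue [27, 42] -> pop 27, enqueue [none], visited so far: [33, 19, 37, 27]
  queue [42] -> pop 42, enqueue [none], visited so far: [33, 19, 37, 27, 42]
Result: [33, 19, 37, 27, 42]


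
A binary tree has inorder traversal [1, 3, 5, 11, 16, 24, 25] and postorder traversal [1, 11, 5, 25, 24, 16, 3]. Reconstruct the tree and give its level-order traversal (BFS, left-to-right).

Inorder:   [1, 3, 5, 11, 16, 24, 25]
Postorder: [1, 11, 5, 25, 24, 16, 3]
Algorithm: postorder visits root last, so walk postorder right-to-left;
each value is the root of the current inorder slice — split it at that
value, recurse on the right subtree first, then the left.
Recursive splits:
  root=3; inorder splits into left=[1], right=[5, 11, 16, 24, 25]
  root=16; inorder splits into left=[5, 11], right=[24, 25]
  root=24; inorder splits into left=[], right=[25]
  root=25; inorder splits into left=[], right=[]
  root=5; inorder splits into left=[], right=[11]
  root=11; inorder splits into left=[], right=[]
  root=1; inorder splits into left=[], right=[]
Reconstructed level-order: [3, 1, 16, 5, 24, 11, 25]


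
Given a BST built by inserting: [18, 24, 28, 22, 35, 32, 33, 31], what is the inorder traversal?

Tree insertion order: [18, 24, 28, 22, 35, 32, 33, 31]
Tree (level-order array): [18, None, 24, 22, 28, None, None, None, 35, 32, None, 31, 33]
Inorder traversal: [18, 22, 24, 28, 31, 32, 33, 35]


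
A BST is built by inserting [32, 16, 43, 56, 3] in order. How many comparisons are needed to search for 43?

Search path for 43: 32 -> 43
Found: True
Comparisons: 2


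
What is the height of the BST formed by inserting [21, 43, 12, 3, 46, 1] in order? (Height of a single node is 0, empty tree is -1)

Insertion order: [21, 43, 12, 3, 46, 1]
Tree (level-order array): [21, 12, 43, 3, None, None, 46, 1]
Compute height bottom-up (empty subtree = -1):
  height(1) = 1 + max(-1, -1) = 0
  height(3) = 1 + max(0, -1) = 1
  height(12) = 1 + max(1, -1) = 2
  height(46) = 1 + max(-1, -1) = 0
  height(43) = 1 + max(-1, 0) = 1
  height(21) = 1 + max(2, 1) = 3
Height = 3


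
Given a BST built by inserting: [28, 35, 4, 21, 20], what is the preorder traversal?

Tree insertion order: [28, 35, 4, 21, 20]
Tree (level-order array): [28, 4, 35, None, 21, None, None, 20]
Preorder traversal: [28, 4, 21, 20, 35]


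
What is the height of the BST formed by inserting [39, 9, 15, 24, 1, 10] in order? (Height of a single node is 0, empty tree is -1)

Insertion order: [39, 9, 15, 24, 1, 10]
Tree (level-order array): [39, 9, None, 1, 15, None, None, 10, 24]
Compute height bottom-up (empty subtree = -1):
  height(1) = 1 + max(-1, -1) = 0
  height(10) = 1 + max(-1, -1) = 0
  height(24) = 1 + max(-1, -1) = 0
  height(15) = 1 + max(0, 0) = 1
  height(9) = 1 + max(0, 1) = 2
  height(39) = 1 + max(2, -1) = 3
Height = 3


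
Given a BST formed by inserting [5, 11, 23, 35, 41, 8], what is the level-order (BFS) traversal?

Tree insertion order: [5, 11, 23, 35, 41, 8]
Tree (level-order array): [5, None, 11, 8, 23, None, None, None, 35, None, 41]
BFS from the root, enqueuing left then right child of each popped node:
  queue [5] -> pop 5, enqueue [11], visited so far: [5]
  queue [11] -> pop 11, enqueue [8, 23], visited so far: [5, 11]
  queue [8, 23] -> pop 8, enqueue [none], visited so far: [5, 11, 8]
  queue [23] -> pop 23, enqueue [35], visited so far: [5, 11, 8, 23]
  queue [35] -> pop 35, enqueue [41], visited so far: [5, 11, 8, 23, 35]
  queue [41] -> pop 41, enqueue [none], visited so far: [5, 11, 8, 23, 35, 41]
Result: [5, 11, 8, 23, 35, 41]


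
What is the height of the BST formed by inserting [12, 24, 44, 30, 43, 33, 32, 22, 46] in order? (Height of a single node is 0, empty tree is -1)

Insertion order: [12, 24, 44, 30, 43, 33, 32, 22, 46]
Tree (level-order array): [12, None, 24, 22, 44, None, None, 30, 46, None, 43, None, None, 33, None, 32]
Compute height bottom-up (empty subtree = -1):
  height(22) = 1 + max(-1, -1) = 0
  height(32) = 1 + max(-1, -1) = 0
  height(33) = 1 + max(0, -1) = 1
  height(43) = 1 + max(1, -1) = 2
  height(30) = 1 + max(-1, 2) = 3
  height(46) = 1 + max(-1, -1) = 0
  height(44) = 1 + max(3, 0) = 4
  height(24) = 1 + max(0, 4) = 5
  height(12) = 1 + max(-1, 5) = 6
Height = 6


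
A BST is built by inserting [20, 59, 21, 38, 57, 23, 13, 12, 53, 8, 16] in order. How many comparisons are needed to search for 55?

Search path for 55: 20 -> 59 -> 21 -> 38 -> 57 -> 53
Found: False
Comparisons: 6


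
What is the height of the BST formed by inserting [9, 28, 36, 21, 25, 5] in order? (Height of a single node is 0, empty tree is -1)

Insertion order: [9, 28, 36, 21, 25, 5]
Tree (level-order array): [9, 5, 28, None, None, 21, 36, None, 25]
Compute height bottom-up (empty subtree = -1):
  height(5) = 1 + max(-1, -1) = 0
  height(25) = 1 + max(-1, -1) = 0
  height(21) = 1 + max(-1, 0) = 1
  height(36) = 1 + max(-1, -1) = 0
  height(28) = 1 + max(1, 0) = 2
  height(9) = 1 + max(0, 2) = 3
Height = 3


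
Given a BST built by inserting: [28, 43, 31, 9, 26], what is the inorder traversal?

Tree insertion order: [28, 43, 31, 9, 26]
Tree (level-order array): [28, 9, 43, None, 26, 31]
Inorder traversal: [9, 26, 28, 31, 43]


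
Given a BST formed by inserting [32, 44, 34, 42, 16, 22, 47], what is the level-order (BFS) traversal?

Tree insertion order: [32, 44, 34, 42, 16, 22, 47]
Tree (level-order array): [32, 16, 44, None, 22, 34, 47, None, None, None, 42]
BFS from the root, enqueuing left then right child of each popped node:
  queue [32] -> pop 32, enqueue [16, 44], visited so far: [32]
  queue [16, 44] -> pop 16, enqueue [22], visited so far: [32, 16]
  queue [44, 22] -> pop 44, enqueue [34, 47], visited so far: [32, 16, 44]
  queue [22, 34, 47] -> pop 22, enqueue [none], visited so far: [32, 16, 44, 22]
  queue [34, 47] -> pop 34, enqueue [42], visited so far: [32, 16, 44, 22, 34]
  queue [47, 42] -> pop 47, enqueue [none], visited so far: [32, 16, 44, 22, 34, 47]
  queue [42] -> pop 42, enqueue [none], visited so far: [32, 16, 44, 22, 34, 47, 42]
Result: [32, 16, 44, 22, 34, 47, 42]


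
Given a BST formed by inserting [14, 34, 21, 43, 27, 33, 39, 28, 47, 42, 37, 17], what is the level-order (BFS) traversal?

Tree insertion order: [14, 34, 21, 43, 27, 33, 39, 28, 47, 42, 37, 17]
Tree (level-order array): [14, None, 34, 21, 43, 17, 27, 39, 47, None, None, None, 33, 37, 42, None, None, 28]
BFS from the root, enqueuing left then right child of each popped node:
  queue [14] -> pop 14, enqueue [34], visited so far: [14]
  queue [34] -> pop 34, enqueue [21, 43], visited so far: [14, 34]
  queue [21, 43] -> pop 21, enqueue [17, 27], visited so far: [14, 34, 21]
  queue [43, 17, 27] -> pop 43, enqueue [39, 47], visited so far: [14, 34, 21, 43]
  queue [17, 27, 39, 47] -> pop 17, enqueue [none], visited so far: [14, 34, 21, 43, 17]
  queue [27, 39, 47] -> pop 27, enqueue [33], visited so far: [14, 34, 21, 43, 17, 27]
  queue [39, 47, 33] -> pop 39, enqueue [37, 42], visited so far: [14, 34, 21, 43, 17, 27, 39]
  queue [47, 33, 37, 42] -> pop 47, enqueue [none], visited so far: [14, 34, 21, 43, 17, 27, 39, 47]
  queue [33, 37, 42] -> pop 33, enqueue [28], visited so far: [14, 34, 21, 43, 17, 27, 39, 47, 33]
  queue [37, 42, 28] -> pop 37, enqueue [none], visited so far: [14, 34, 21, 43, 17, 27, 39, 47, 33, 37]
  queue [42, 28] -> pop 42, enqueue [none], visited so far: [14, 34, 21, 43, 17, 27, 39, 47, 33, 37, 42]
  queue [28] -> pop 28, enqueue [none], visited so far: [14, 34, 21, 43, 17, 27, 39, 47, 33, 37, 42, 28]
Result: [14, 34, 21, 43, 17, 27, 39, 47, 33, 37, 42, 28]


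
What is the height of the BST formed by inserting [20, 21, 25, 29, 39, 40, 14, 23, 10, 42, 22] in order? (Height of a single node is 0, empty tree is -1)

Insertion order: [20, 21, 25, 29, 39, 40, 14, 23, 10, 42, 22]
Tree (level-order array): [20, 14, 21, 10, None, None, 25, None, None, 23, 29, 22, None, None, 39, None, None, None, 40, None, 42]
Compute height bottom-up (empty subtree = -1):
  height(10) = 1 + max(-1, -1) = 0
  height(14) = 1 + max(0, -1) = 1
  height(22) = 1 + max(-1, -1) = 0
  height(23) = 1 + max(0, -1) = 1
  height(42) = 1 + max(-1, -1) = 0
  height(40) = 1 + max(-1, 0) = 1
  height(39) = 1 + max(-1, 1) = 2
  height(29) = 1 + max(-1, 2) = 3
  height(25) = 1 + max(1, 3) = 4
  height(21) = 1 + max(-1, 4) = 5
  height(20) = 1 + max(1, 5) = 6
Height = 6


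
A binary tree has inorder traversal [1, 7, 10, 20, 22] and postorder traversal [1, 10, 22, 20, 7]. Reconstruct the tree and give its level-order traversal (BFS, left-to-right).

Inorder:   [1, 7, 10, 20, 22]
Postorder: [1, 10, 22, 20, 7]
Algorithm: postorder visits root last, so walk postorder right-to-left;
each value is the root of the current inorder slice — split it at that
value, recurse on the right subtree first, then the left.
Recursive splits:
  root=7; inorder splits into left=[1], right=[10, 20, 22]
  root=20; inorder splits into left=[10], right=[22]
  root=22; inorder splits into left=[], right=[]
  root=10; inorder splits into left=[], right=[]
  root=1; inorder splits into left=[], right=[]
Reconstructed level-order: [7, 1, 20, 10, 22]


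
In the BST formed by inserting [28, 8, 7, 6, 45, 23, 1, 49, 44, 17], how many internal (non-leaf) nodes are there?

Tree built from: [28, 8, 7, 6, 45, 23, 1, 49, 44, 17]
Tree (level-order array): [28, 8, 45, 7, 23, 44, 49, 6, None, 17, None, None, None, None, None, 1]
Rule: An internal node has at least one child.
Per-node child counts:
  node 28: 2 child(ren)
  node 8: 2 child(ren)
  node 7: 1 child(ren)
  node 6: 1 child(ren)
  node 1: 0 child(ren)
  node 23: 1 child(ren)
  node 17: 0 child(ren)
  node 45: 2 child(ren)
  node 44: 0 child(ren)
  node 49: 0 child(ren)
Matching nodes: [28, 8, 7, 6, 23, 45]
Count of internal (non-leaf) nodes: 6


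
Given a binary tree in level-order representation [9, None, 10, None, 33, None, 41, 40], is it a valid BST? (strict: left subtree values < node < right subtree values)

Level-order array: [9, None, 10, None, 33, None, 41, 40]
Validate using subtree bounds (lo, hi): at each node, require lo < value < hi,
then recurse left with hi=value and right with lo=value.
Preorder trace (stopping at first violation):
  at node 9 with bounds (-inf, +inf): OK
  at node 10 with bounds (9, +inf): OK
  at node 33 with bounds (10, +inf): OK
  at node 41 with bounds (33, +inf): OK
  at node 40 with bounds (33, 41): OK
No violation found at any node.
Result: Valid BST


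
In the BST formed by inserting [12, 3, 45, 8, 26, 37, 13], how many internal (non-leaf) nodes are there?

Tree built from: [12, 3, 45, 8, 26, 37, 13]
Tree (level-order array): [12, 3, 45, None, 8, 26, None, None, None, 13, 37]
Rule: An internal node has at least one child.
Per-node child counts:
  node 12: 2 child(ren)
  node 3: 1 child(ren)
  node 8: 0 child(ren)
  node 45: 1 child(ren)
  node 26: 2 child(ren)
  node 13: 0 child(ren)
  node 37: 0 child(ren)
Matching nodes: [12, 3, 45, 26]
Count of internal (non-leaf) nodes: 4


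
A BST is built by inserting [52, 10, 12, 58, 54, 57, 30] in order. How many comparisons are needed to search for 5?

Search path for 5: 52 -> 10
Found: False
Comparisons: 2


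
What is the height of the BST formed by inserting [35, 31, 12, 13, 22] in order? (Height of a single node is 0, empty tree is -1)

Insertion order: [35, 31, 12, 13, 22]
Tree (level-order array): [35, 31, None, 12, None, None, 13, None, 22]
Compute height bottom-up (empty subtree = -1):
  height(22) = 1 + max(-1, -1) = 0
  height(13) = 1 + max(-1, 0) = 1
  height(12) = 1 + max(-1, 1) = 2
  height(31) = 1 + max(2, -1) = 3
  height(35) = 1 + max(3, -1) = 4
Height = 4
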